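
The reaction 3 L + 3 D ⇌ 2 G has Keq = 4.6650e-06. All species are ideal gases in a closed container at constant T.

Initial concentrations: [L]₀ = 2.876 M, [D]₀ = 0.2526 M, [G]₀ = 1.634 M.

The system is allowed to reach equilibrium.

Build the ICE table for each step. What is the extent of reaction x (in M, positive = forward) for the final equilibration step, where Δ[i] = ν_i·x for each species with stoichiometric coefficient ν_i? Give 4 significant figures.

x = -0.7653 M

Q₀ = 6.964 vs Keq = 4.6650e-06 ⇒ Q>K, reverse
Step 1:
                  L         D         G
  I           2.876    0.2526     1.634
  C           2.296     2.296    -1.531
  E           5.172     2.549    0.1034
  solve Keq expr → x = -0.7653; check Q = 4.6650e-06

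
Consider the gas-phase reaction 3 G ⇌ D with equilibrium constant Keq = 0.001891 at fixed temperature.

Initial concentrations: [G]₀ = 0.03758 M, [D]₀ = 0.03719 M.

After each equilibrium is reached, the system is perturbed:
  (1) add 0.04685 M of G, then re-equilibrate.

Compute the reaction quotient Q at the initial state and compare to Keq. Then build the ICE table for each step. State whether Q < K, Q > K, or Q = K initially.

Q₀ = 700.7 vs Keq = 0.001891 ⇒ Q>K, reverse
Step 1:
                   G          D
  init       0.03758    0.03719
  Δ           0.1116   -0.03718
  eq          0.1491 6.2719e-06
  solve Keq expr → x = -0.03718; check Q = 0.001891
Then add 0.04685 M of G.
Step 2:
                   G          D
  init         0.196 6.2719e-06
  Δ       -2.3872e-05 7.9572e-06
  eq           0.196 1.4229e-05
  solve Keq expr → x = 7.9572e-06; check Q = 0.001891

Q₀ = 700.7; Q > K (proceeds reverse)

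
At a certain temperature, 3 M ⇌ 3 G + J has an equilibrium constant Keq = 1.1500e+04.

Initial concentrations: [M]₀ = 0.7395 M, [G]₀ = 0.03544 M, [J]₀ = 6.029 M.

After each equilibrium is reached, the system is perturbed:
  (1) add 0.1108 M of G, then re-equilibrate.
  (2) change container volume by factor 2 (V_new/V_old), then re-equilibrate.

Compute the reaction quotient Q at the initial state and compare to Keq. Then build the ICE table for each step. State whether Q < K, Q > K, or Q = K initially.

Q₀ = 6.6361e-04 vs Keq = 1.1500e+04 ⇒ Q<K, forward
Step 1:
                    M           G           J
  Initial      0.7395     0.03544       6.029
  Change       -0.681       0.681       0.227
  Equil       0.05849      0.7165       6.256
  solve Keq expr → x = 0.227; check Q = 1.1500e+04
Then add 0.1108 M of G.
Step 2:
                    M           G           J
  Initial     0.05849      0.8273       6.256
  Change     0.008353   -0.008353   -0.002784
  Equil       0.06684      0.8189       6.253
  solve Keq expr → x = -0.002784; check Q = 1.1500e+04
Then change container volume by factor 2 (V_new/V_old).
Step 3:
                    M           G           J
  Initial     0.03342      0.4095       3.127
  Change    -0.006469    0.006469    0.002156
  Equil       0.02695      0.4159       3.129
  solve Keq expr → x = 0.002156; check Q = 1.1500e+04

Q₀ = 6.6361e-04; Q < K (proceeds forward)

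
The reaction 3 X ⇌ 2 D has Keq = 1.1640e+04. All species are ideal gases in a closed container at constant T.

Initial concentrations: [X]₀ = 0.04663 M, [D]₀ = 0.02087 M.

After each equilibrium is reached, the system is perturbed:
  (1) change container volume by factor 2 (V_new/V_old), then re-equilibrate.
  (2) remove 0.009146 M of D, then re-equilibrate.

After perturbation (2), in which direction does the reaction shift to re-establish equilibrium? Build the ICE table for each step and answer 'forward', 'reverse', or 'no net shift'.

Direction: forward

Q₀ = 4.296 vs Keq = 1.1640e+04 ⇒ Q<K, forward
Step 1:
                   X          D
  Initial    0.04663    0.02087
  Change     -0.0408     0.0272
  Equil     0.005833    0.04807
  solve Keq expr → x = 0.0136; check Q = 1.1640e+04
Then change container volume by factor 2 (V_new/V_old).
Step 2:
                   X          D
  Initial   0.002917    0.02403
  Change  7.0972e-04 -4.7314e-04
  Equil     0.003626    0.02356
  solve Keq expr → x = -2.3657e-04; check Q = 1.1640e+04
Then remove 0.009146 M of D.
Step 3:
                   X          D
  Initial   0.003626    0.01441
  Change  -9.3787e-04 6.2525e-04
  Equil     0.002689    0.01504
  solve Keq expr → x = 3.1262e-04; check Q = 1.1640e+04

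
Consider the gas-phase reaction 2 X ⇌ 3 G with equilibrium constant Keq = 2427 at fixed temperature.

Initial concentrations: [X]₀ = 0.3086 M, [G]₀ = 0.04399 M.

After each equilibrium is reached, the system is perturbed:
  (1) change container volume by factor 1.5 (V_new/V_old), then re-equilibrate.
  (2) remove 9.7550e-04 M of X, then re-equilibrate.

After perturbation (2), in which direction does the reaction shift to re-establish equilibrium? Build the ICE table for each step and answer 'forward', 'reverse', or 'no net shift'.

Q₀ = 8.9386e-04 vs Keq = 2427 ⇒ Q<K, forward
Step 1:
                  X         G
  I          0.3086   0.04399
  C         -0.3015    0.4523
  E        0.007096    0.4962
  solve Keq expr → x = 0.1508; check Q = 2427
Then change container volume by factor 1.5 (V_new/V_old).
Step 2:
                  X         G
  I        0.004731    0.3308
  C       -8.4585e-04  0.001269
  E        0.003885    0.3321
  solve Keq expr → x = 4.2292e-04; check Q = 2427
Then remove 9.7550e-04 M of X.
Step 3:
                  X         G
  I        0.002909    0.3321
  C       9.5051e-04 -0.001426
  E         0.00386    0.3307
  solve Keq expr → x = -4.7525e-04; check Q = 2427

Direction: reverse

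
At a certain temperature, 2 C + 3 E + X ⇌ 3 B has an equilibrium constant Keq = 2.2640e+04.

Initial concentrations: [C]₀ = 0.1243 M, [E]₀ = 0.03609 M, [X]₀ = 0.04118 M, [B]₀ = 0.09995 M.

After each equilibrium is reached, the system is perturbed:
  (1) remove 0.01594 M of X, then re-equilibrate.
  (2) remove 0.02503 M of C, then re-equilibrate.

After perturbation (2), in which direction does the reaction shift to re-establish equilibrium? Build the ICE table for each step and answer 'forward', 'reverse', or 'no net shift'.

Q₀ = 3.3386e+04 vs Keq = 2.2640e+04 ⇒ Q>K, reverse
Step 1:
                   C          E          X          B
  Initial     0.1243    0.03609    0.04118    0.09995
  Change    0.002008   0.003012   0.001004  -0.003012
  Equil       0.1263     0.0391    0.04218    0.09694
  solve Keq expr → x = -0.001004; check Q = 2.2640e+04
Then remove 0.01594 M of X.
Step 2:
                   C          E          X          B
  Initial     0.1263     0.0391    0.02624    0.09694
  Change    0.002477   0.003716   0.001239  -0.003716
  Equil       0.1288    0.04282    0.02748    0.09322
  solve Keq expr → x = -0.001239; check Q = 2.2640e+04
Then remove 0.02503 M of C.
Step 3:
                   C          E          X          B
  Initial     0.1038    0.04282    0.02748    0.09322
  Change     0.00231   0.003464   0.001155  -0.003464
  Equil       0.1061    0.04628    0.02864    0.08976
  solve Keq expr → x = -0.001155; check Q = 2.2640e+04

Direction: reverse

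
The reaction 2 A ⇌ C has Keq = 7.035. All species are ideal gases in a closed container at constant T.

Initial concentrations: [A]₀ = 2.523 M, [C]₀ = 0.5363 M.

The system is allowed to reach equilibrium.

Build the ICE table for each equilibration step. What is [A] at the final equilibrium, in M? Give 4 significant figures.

[A]_eq = 0.4712 M

Q₀ = 0.08425 vs Keq = 7.035 ⇒ Q<K, forward
Step 1:
                  A         C
  init        2.523    0.5363
  Δ          -2.052     1.026
  eq         0.4712     1.562
  solve Keq expr → x = 1.026; check Q = 7.035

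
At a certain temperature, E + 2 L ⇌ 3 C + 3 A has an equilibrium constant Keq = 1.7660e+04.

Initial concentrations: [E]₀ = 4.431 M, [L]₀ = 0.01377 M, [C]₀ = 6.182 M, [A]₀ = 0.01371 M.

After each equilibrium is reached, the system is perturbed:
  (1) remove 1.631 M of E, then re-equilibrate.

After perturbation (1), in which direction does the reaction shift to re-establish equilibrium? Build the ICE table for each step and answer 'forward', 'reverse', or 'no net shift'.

Direction: reverse

Q₀ = 0.7247 vs Keq = 1.7660e+04 ⇒ Q<K, forward
Step 1:
                    E           L           C           A
  init          4.431     0.01377       6.182     0.01371
  Δ         -0.006713    -0.01343     0.02014     0.02014
  eq            4.424  3.4412e-04       6.202     0.03385
  solve Keq expr → x = 0.006713; check Q = 1.7660e+04
Then remove 1.631 M of E.
Step 2:
                    E           L           C           A
  init          2.793  3.4412e-04       6.202     0.03385
  Δ        4.3231e-05  8.6462e-05 -1.2969e-04 -1.2969e-04
  eq            2.793  4.3058e-04       6.202     0.03372
  solve Keq expr → x = -4.3231e-05; check Q = 1.7660e+04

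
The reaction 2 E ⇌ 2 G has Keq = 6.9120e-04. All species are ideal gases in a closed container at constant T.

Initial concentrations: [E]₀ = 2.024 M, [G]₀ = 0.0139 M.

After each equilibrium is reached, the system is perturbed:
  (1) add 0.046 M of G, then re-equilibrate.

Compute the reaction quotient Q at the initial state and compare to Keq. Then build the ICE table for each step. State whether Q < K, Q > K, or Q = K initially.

Q₀ = 4.7164e-05; Q < K (proceeds forward)

Q₀ = 4.7164e-05 vs Keq = 6.9120e-04 ⇒ Q<K, forward
Step 1:
                    E           G
  Initial       2.024      0.0139
  Change     -0.03831     0.03831
  Equil         1.986     0.05221
  solve Keq expr → x = 0.01915; check Q = 6.9120e-04
Then add 0.046 M of G.
Step 2:
                    E           G
  Initial       1.986     0.09821
  Change      0.04482    -0.04482
  Equil         2.031     0.05338
  solve Keq expr → x = -0.02241; check Q = 6.9120e-04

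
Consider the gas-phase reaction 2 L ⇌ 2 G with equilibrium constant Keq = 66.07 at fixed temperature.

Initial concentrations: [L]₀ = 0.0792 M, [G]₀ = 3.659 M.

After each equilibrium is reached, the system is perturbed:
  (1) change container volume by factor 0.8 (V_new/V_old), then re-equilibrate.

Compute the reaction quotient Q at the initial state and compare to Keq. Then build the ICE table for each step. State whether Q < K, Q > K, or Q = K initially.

Q₀ = 2134 vs Keq = 66.07 ⇒ Q>K, reverse
Step 1:
                  L         G
  I          0.0792     3.659
  C          0.3303   -0.3303
  E          0.4095     3.329
  solve Keq expr → x = -0.1652; check Q = 66.07
Then change container volume by factor 0.8 (V_new/V_old).
Step 2:
                  L         G
  I          0.5119     4.161
  C               0         0
  E          0.5119     4.161
  solve Keq expr → x = 0; check Q = 66.07

Q₀ = 2134; Q > K (proceeds reverse)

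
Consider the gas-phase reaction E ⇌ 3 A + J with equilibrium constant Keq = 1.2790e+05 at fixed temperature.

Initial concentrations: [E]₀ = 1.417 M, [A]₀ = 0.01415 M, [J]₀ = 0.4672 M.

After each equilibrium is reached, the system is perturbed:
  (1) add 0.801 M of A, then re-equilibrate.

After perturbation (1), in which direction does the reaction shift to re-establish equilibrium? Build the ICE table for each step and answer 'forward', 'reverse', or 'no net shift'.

Direction: reverse

Q₀ = 9.3412e-07 vs Keq = 1.2790e+05 ⇒ Q<K, forward
Step 1:
                    E           A           J
  Initial       1.417     0.01415      0.4672
  Change       -1.416       4.248       1.416
  Equil       0.00114       4.262       1.883
  solve Keq expr → x = 1.416; check Q = 1.2790e+05
Then add 0.801 M of A.
Step 2:
                    E           A           J
  Initial     0.00114       5.063       1.883
  Change   7.6752e-04   -0.002303 -7.6752e-04
  Equil      0.001907        5.06       1.882
  solve Keq expr → x = -7.6752e-04; check Q = 1.2790e+05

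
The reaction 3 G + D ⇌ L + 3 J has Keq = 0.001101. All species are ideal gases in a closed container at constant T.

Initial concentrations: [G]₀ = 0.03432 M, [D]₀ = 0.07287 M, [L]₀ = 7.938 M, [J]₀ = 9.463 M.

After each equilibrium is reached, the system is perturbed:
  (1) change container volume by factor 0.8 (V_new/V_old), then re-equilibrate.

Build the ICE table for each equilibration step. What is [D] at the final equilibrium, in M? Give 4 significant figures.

[D]_eq = 3.718 M

Q₀ = 2.2835e+09 vs Keq = 0.001101 ⇒ Q>K, reverse
Step 1:
                   G          D          L          J
  init       0.03432    0.07287      7.938      9.463
  Δ            8.706      2.902     -2.902     -8.706
  eq            8.74      2.975      5.036     0.7572
  solve Keq expr → x = -2.902; check Q = 0.001101
Then change container volume by factor 0.8 (V_new/V_old).
Step 2:
                   G          D          L          J
  init         10.93      3.718      6.295     0.9465
  Δ                0          0          0          0
  eq           10.93      3.718      6.295     0.9465
  solve Keq expr → x = 0; check Q = 0.001101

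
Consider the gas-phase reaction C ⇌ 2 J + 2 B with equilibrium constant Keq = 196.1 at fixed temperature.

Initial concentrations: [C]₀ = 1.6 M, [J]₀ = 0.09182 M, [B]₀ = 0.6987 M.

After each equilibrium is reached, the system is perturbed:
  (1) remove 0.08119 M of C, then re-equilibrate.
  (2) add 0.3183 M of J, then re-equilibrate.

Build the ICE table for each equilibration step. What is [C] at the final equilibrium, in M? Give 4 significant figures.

[C]_eq = 0.3525 M

Q₀ = 0.002572 vs Keq = 196.1 ⇒ Q<K, forward
Step 1:
                  C         J         B
  Initial       1.6   0.09182    0.6987
  Change      -1.25       2.5       2.5
  Equil      0.3502     2.591     3.198
  solve Keq expr → x = 1.25; check Q = 196.1
Then remove 0.08119 M of C.
Step 2:
                  C         J         B
  Initial    0.2691     2.591     3.198
  Change    0.04192  -0.08384  -0.08384
  Equil       0.311     2.507     3.114
  solve Keq expr → x = -0.04192; check Q = 196.1
Then add 0.3183 M of J.
Step 3:
                  C         J         B
  Initial     0.311     2.826     3.114
  Change    0.04152  -0.08303  -0.08303
  Equil      0.3525     2.743     3.031
  solve Keq expr → x = -0.04152; check Q = 196.1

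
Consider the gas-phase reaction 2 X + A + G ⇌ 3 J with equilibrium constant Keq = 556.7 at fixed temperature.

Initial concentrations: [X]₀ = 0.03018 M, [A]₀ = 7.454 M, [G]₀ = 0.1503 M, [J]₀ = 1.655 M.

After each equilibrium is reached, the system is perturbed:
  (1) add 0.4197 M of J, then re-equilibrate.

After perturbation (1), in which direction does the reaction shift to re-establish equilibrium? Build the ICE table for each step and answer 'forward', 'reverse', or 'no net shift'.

Direction: reverse

Q₀ = 4442 vs Keq = 556.7 ⇒ Q>K, reverse
Step 1:
                  X         A         G         J
  Initial   0.03018     7.454    0.1503     1.655
  Change    0.04451   0.02225   0.02225  -0.06676
  Equil     0.07469     7.476    0.1726     1.588
  solve Keq expr → x = -0.02225; check Q = 556.7
Then add 0.4197 M of J.
Step 2:
                  X         A         G         J
  Initial   0.07469     7.476    0.1726     2.008
  Change    0.02491   0.01246   0.01246  -0.03737
  Equil      0.0996     7.489     0.185     1.971
  solve Keq expr → x = -0.01246; check Q = 556.7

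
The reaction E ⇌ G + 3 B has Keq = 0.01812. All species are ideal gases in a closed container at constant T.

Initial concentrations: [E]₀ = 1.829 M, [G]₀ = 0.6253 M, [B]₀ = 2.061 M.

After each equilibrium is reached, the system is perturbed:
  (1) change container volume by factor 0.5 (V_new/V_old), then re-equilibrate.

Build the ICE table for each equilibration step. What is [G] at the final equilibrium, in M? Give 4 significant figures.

Q₀ = 2.993 vs Keq = 0.01812 ⇒ Q>K, reverse
Step 1:
                   E          G          B
  I            1.829     0.6253      2.061
  C           0.4714    -0.4714     -1.414
  E              2.3     0.1539     0.6469
  solve Keq expr → x = -0.4714; check Q = 0.01812
Then change container volume by factor 0.5 (V_new/V_old).
Step 2:
                   E          G          B
  I            4.601     0.3079      1.294
  C           0.1556    -0.1556    -0.4668
  E            4.756     0.1523     0.8271
  solve Keq expr → x = -0.1556; check Q = 0.01812

[G]_eq = 0.1523 M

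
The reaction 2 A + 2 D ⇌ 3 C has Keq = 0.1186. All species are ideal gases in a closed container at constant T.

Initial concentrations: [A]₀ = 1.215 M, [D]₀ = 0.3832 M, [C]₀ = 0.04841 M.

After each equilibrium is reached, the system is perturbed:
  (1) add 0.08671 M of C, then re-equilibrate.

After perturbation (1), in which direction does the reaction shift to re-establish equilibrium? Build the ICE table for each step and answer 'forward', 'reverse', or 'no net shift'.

Direction: reverse

Q₀ = 5.2336e-04 vs Keq = 0.1186 ⇒ Q<K, forward
Step 1:
                  A         D         C
  Initial     1.215    0.3832   0.04841
  Change    -0.1135   -0.1135    0.1703
  Equil       1.101    0.2697    0.2187
  solve Keq expr → x = 0.05677; check Q = 0.1186
Then add 0.08671 M of C.
Step 2:
                  A         D         C
  Initial     1.101    0.2697    0.3054
  Change    0.03991   0.03991  -0.05987
  Equil       1.141    0.3096    0.2456
  solve Keq expr → x = -0.01996; check Q = 0.1186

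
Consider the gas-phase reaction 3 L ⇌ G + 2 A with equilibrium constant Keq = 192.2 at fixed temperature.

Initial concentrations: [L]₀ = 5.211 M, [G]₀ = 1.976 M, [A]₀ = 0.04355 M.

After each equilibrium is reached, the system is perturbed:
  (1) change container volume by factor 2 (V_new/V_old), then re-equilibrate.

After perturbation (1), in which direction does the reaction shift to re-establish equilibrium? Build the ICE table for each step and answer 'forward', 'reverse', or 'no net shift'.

Q₀ = 2.6485e-05 vs Keq = 192.2 ⇒ Q<K, forward
Step 1:
                  L         G         A
  Initial     5.211     1.976   0.04355
  Change     -4.645     1.548     3.097
  Equil      0.5655     3.524     3.141
  solve Keq expr → x = 1.548; check Q = 192.2
Then change container volume by factor 2 (V_new/V_old).
Step 2:
                  L         G         A
  Initial    0.2828     1.762      1.57
  Change          0         0         0
  Equil      0.2828     1.762      1.57
  solve Keq expr → x = 0; check Q = 192.2

Direction: no net shift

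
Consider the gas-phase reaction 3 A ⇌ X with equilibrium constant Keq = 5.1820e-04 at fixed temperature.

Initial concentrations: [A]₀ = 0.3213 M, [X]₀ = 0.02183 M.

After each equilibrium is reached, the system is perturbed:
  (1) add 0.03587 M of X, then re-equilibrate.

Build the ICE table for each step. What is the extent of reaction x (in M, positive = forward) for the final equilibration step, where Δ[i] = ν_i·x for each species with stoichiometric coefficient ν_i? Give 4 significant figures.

x = -0.03584 M

Q₀ = 0.6581 vs Keq = 5.1820e-04 ⇒ Q>K, reverse
Step 1:
                    A           X
  init         0.3213     0.02183
  Δ            0.0654     -0.0218
  eq           0.3867  2.9965e-05
  solve Keq expr → x = -0.0218; check Q = 5.1820e-04
Then add 0.03587 M of X.
Step 2:
                    A           X
  init         0.3867      0.0359
  Δ            0.1075    -0.03584
  eq           0.4942  6.2552e-05
  solve Keq expr → x = -0.03584; check Q = 5.1820e-04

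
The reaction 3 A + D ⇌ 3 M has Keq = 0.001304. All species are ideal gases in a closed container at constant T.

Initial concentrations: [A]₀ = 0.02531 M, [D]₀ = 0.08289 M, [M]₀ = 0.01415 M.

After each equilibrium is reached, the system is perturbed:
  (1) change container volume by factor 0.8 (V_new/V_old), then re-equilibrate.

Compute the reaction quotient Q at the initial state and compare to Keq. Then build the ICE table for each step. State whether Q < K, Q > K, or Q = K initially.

Q₀ = 2.108 vs Keq = 0.001304 ⇒ Q>K, reverse
Step 1:
                  A         D         M
  I         0.02531   0.08289   0.01415
  C         0.01233  0.004109  -0.01233
  E         0.03764     0.087  0.001822
  solve Keq expr → x = -0.004109; check Q = 0.001304
Then change container volume by factor 0.8 (V_new/V_old).
Step 2:
                  A         D         M
  I         0.04705    0.1087  0.002278
  C       -1.6675e-04 -5.5585e-05 1.6675e-04
  E         0.04688    0.1087  0.002444
  solve Keq expr → x = 5.5585e-05; check Q = 0.001304

Q₀ = 2.108; Q > K (proceeds reverse)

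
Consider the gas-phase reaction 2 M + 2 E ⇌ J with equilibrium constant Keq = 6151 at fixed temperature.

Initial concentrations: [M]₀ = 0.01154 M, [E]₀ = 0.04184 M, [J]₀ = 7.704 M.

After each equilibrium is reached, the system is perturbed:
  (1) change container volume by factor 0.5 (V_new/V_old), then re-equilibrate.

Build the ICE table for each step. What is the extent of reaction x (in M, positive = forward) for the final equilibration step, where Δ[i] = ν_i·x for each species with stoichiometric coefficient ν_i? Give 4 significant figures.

Q₀ = 3.3046e+07 vs Keq = 6151 ⇒ Q>K, reverse
Step 1:
                  M         E         J
  I         0.01154   0.04184     7.704
  C          0.1615    0.1615  -0.08077
  E          0.1731    0.2034     7.623
  solve Keq expr → x = -0.08077; check Q = 6151
Then change container volume by factor 0.5 (V_new/V_old).
Step 2:
                  M         E         J
  I          0.3462    0.4068     15.25
  C          -0.151    -0.151   0.07551
  E          0.1952    0.2558     15.32
  solve Keq expr → x = 0.07551; check Q = 6151

x = 0.07551 M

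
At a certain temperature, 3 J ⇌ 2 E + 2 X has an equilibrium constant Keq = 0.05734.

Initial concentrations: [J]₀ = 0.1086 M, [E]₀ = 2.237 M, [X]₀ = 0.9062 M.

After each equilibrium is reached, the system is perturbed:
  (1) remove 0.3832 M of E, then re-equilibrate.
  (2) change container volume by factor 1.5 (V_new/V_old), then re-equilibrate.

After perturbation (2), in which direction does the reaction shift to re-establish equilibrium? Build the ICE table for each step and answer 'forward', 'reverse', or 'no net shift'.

Direction: forward

Q₀ = 3208 vs Keq = 0.05734 ⇒ Q>K, reverse
Step 1:
                  J         E         X
  Initial    0.1086     2.237    0.9062
  Change      1.062   -0.7079   -0.7079
  Equil        1.17     1.529    0.1983
  solve Keq expr → x = -0.354; check Q = 0.05734
Then remove 0.3832 M of E.
Step 2:
                  J         E         X
  Initial      1.17     1.146    0.1983
  Change    -0.0582    0.0388    0.0388
  Equil       1.112     1.185    0.2371
  solve Keq expr → x = 0.0194; check Q = 0.05734
Then change container volume by factor 1.5 (V_new/V_old).
Step 3:
                  J         E         X
  Initial    0.7415    0.7898    0.1581
  Change    -0.0295   0.01966   0.01966
  Equil       0.712    0.8095    0.1777
  solve Keq expr → x = 0.009832; check Q = 0.05734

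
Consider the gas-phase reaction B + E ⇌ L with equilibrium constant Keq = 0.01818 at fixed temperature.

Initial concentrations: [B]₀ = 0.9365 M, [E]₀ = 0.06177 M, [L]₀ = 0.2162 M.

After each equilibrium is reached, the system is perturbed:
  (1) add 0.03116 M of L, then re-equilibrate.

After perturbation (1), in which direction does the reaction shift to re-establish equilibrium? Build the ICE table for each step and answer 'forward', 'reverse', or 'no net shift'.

Q₀ = 3.737 vs Keq = 0.01818 ⇒ Q>K, reverse
Step 1:
                  B         E         L
  init       0.9365   0.06177    0.2162
  Δ          0.2105    0.2105   -0.2105
  eq          1.147    0.2723  0.005678
  solve Keq expr → x = -0.2105; check Q = 0.01818
Then add 0.03116 M of L.
Step 2:
                  B         E         L
  init        1.147    0.2723   0.03684
  Δ         0.03036   0.03036  -0.03036
  eq          1.177    0.3027  0.006478
  solve Keq expr → x = -0.03036; check Q = 0.01818

Direction: reverse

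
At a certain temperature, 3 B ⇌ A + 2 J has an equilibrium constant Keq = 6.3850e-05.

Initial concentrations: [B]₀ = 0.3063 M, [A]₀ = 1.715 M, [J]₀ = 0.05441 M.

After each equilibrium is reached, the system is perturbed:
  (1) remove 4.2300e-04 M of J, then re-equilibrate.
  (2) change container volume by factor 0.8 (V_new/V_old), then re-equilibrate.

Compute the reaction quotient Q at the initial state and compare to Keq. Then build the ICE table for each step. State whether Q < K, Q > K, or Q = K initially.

Q₀ = 0.1767; Q > K (proceeds reverse)

Q₀ = 0.1767 vs Keq = 6.3850e-05 ⇒ Q>K, reverse
Step 1:
                  B         A         J
  Initial    0.3063     1.715   0.05441
  Change    0.07941  -0.02647  -0.05294
  Equil      0.3857     1.689  0.001473
  solve Keq expr → x = -0.02647; check Q = 6.3850e-05
Then remove 4.2300e-04 M of J.
Step 2:
                  B         A         J
  Initial    0.3857     1.689   0.00105
  Change  -6.2896e-04 2.0965e-04 4.1931e-04
  Equil      0.3851     1.689  0.001469
  solve Keq expr → x = 2.0965e-04; check Q = 6.3850e-05
Then change container volume by factor 0.8 (V_new/V_old).
Step 3:
                  B         A         J
  Initial    0.4813     2.111  0.001837
  Change          0         0         0
  Equil      0.4813     2.111  0.001837
  solve Keq expr → x = 0; check Q = 6.3850e-05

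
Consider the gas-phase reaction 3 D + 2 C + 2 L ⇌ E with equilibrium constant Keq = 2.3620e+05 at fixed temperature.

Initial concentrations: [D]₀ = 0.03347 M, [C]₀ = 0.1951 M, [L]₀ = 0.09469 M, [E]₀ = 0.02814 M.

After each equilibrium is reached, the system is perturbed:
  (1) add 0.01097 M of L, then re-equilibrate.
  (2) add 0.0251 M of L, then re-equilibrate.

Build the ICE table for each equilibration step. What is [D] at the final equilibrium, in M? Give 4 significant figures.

Q₀ = 2.1990e+06 vs Keq = 2.3620e+05 ⇒ Q>K, reverse
Step 1:
                    D           C           L           E
  I           0.03347      0.1951     0.09469     0.02814
  C           0.02178     0.01452     0.01452   -0.007261
  E           0.05525      0.2096      0.1092     0.02088
  solve Keq expr → x = -0.007261; check Q = 2.3620e+05
Then add 0.01097 M of L.
Step 2:
                    D           C           L           E
  I           0.05525      0.2096      0.1202     0.02088
  C          -0.00216    -0.00144    -0.00144  7.2000e-04
  E           0.05309      0.2082      0.1187      0.0216
  solve Keq expr → x = 7.2000e-04; check Q = 2.3620e+05
Then add 0.0251 M of L.
Step 3:
                    D           C           L           E
  I           0.05309      0.2082      0.1438      0.0216
  C         -0.004277   -0.002851   -0.002851    0.001426
  E           0.04881      0.2053       0.141     0.02303
  solve Keq expr → x = 0.001426; check Q = 2.3620e+05

[D]_eq = 0.04881 M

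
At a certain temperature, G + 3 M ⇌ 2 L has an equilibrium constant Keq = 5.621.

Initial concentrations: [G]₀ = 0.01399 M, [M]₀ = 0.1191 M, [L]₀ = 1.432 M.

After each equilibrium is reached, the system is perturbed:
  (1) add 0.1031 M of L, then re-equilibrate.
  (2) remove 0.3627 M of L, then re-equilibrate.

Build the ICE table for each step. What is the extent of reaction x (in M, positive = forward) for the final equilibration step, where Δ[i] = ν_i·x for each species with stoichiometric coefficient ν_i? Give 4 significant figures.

x = 0.04222 M

Q₀ = 8.6763e+04 vs Keq = 5.621 ⇒ Q>K, reverse
Step 1:
                    G           M           L
  init        0.01399      0.1191       1.432
  Δ            0.2438      0.7315     -0.4877
  eq           0.2578      0.8506      0.9443
  solve Keq expr → x = -0.2438; check Q = 5.621
Then add 0.1031 M of L.
Step 2:
                    G           M           L
  init         0.2578      0.8506       1.047
  Δ           0.01149     0.03448    -0.02299
  eq           0.2693      0.8851       1.024
  solve Keq expr → x = -0.01149; check Q = 5.621
Then remove 0.3627 M of L.
Step 3:
                    G           M           L
  init         0.2693      0.8851      0.6618
  Δ          -0.04222     -0.1267     0.08444
  eq           0.2271      0.7584      0.7462
  solve Keq expr → x = 0.04222; check Q = 5.621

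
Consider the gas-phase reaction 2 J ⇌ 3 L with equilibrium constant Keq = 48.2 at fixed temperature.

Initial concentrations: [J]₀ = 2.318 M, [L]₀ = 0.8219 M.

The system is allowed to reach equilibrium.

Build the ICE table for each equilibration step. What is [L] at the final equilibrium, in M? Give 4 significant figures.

Q₀ = 0.1033 vs Keq = 48.2 ⇒ Q<K, forward
Step 1:
                    J           L
  init          2.318      0.8219
  Δ            -1.527       2.291
  eq           0.7909       3.112
  solve Keq expr → x = 0.7635; check Q = 48.2

[L]_eq = 3.112 M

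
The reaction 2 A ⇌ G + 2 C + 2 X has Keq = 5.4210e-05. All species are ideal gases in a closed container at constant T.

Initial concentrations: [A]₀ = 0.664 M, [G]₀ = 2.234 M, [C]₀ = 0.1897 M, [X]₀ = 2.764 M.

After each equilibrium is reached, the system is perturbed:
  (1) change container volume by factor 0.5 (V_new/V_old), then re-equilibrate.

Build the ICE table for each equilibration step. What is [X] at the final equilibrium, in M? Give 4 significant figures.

[X]_eq = 5.15 M

Q₀ = 1.393 vs Keq = 5.4210e-05 ⇒ Q>K, reverse
Step 1:
                  A         G         C         X
  Initial     0.664     2.234    0.1897     2.764
  Change      0.188  -0.09402    -0.188    -0.188
  Equil       0.852      2.14  0.001665     2.576
  solve Keq expr → x = -0.09402; check Q = 5.4210e-05
Then change container volume by factor 0.5 (V_new/V_old).
Step 2:
                  A         G         C         X
  Initial     1.704      4.28   0.00333     5.152
  Change    0.00215 -0.001075  -0.00215  -0.00215
  Equil       1.706     4.279  0.001179      5.15
  solve Keq expr → x = -0.001075; check Q = 5.4210e-05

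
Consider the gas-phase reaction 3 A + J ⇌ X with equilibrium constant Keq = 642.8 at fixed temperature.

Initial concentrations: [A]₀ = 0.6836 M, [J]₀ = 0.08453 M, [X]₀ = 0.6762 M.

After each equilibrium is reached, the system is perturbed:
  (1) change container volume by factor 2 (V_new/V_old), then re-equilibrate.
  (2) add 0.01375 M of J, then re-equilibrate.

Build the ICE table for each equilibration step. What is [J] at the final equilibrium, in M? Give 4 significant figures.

[J]_eq = 0.03041 M

Q₀ = 25.04 vs Keq = 642.8 ⇒ Q<K, forward
Step 1:
                    A           J           X
  Initial      0.6836     0.08453      0.6762
  Change      -0.2188    -0.07293     0.07293
  Equil        0.4648      0.0116      0.7491
  solve Keq expr → x = 0.07293; check Q = 642.8
Then change container volume by factor 2 (V_new/V_old).
Step 2:
                    A           J           X
  Initial      0.2324    0.005802      0.3746
  Change      0.05368     0.01789    -0.01789
  Equil        0.2861      0.0237      0.3567
  solve Keq expr → x = -0.01789; check Q = 642.8
Then add 0.01375 M of J.
Step 3:
                    A           J           X
  Initial      0.2861     0.03745      0.3567
  Change     -0.02111   -0.007036    0.007036
  Equil         0.265     0.03041      0.3637
  solve Keq expr → x = 0.007036; check Q = 642.8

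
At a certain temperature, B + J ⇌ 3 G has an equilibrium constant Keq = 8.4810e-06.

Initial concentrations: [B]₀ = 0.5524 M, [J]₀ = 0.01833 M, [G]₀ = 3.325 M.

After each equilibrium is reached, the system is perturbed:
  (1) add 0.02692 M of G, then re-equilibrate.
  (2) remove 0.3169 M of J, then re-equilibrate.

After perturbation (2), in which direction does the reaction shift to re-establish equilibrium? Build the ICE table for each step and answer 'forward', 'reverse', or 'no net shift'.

Q₀ = 3630 vs Keq = 8.4810e-06 ⇒ Q>K, reverse
Step 1:
                    B           J           G
  I            0.5524     0.01833       3.325
  C               1.1         1.1        -3.3
  E             1.652       1.118     0.02503
  solve Keq expr → x = -1.1; check Q = 8.4810e-06
Then add 0.02692 M of G.
Step 2:
                    B           J           G
  I             1.652       1.118     0.05195
  C          0.008936    0.008936    -0.02681
  E             1.661       1.127     0.02514
  solve Keq expr → x = -0.008936; check Q = 8.4810e-06
Then remove 0.3169 M of J.
Step 3:
                    B           J           G
  I             1.661      0.8104     0.02514
  C        8.6897e-04  8.6897e-04   -0.002607
  E             1.662      0.8112     0.02253
  solve Keq expr → x = -8.6897e-04; check Q = 8.4810e-06

Direction: reverse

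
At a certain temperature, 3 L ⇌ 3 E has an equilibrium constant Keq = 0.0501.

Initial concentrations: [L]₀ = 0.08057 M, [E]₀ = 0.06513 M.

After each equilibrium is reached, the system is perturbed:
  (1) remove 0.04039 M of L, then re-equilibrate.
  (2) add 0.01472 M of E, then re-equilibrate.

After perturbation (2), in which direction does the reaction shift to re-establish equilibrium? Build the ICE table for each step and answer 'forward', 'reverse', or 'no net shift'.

Direction: reverse

Q₀ = 0.5282 vs Keq = 0.0501 ⇒ Q>K, reverse
Step 1:
                  L         E
  init      0.08057   0.06513
  Δ         0.02589  -0.02589
  eq         0.1065   0.03924
  solve Keq expr → x = -0.008628; check Q = 0.0501
Then remove 0.04039 M of L.
Step 2:
                  L         E
  init      0.06607   0.03924
  Δ         0.01088  -0.01088
  eq        0.07694   0.02837
  solve Keq expr → x = -0.003626; check Q = 0.0501
Then add 0.01472 M of E.
Step 3:
                  L         E
  init      0.07694   0.04309
  Δ         0.01076  -0.01076
  eq         0.0877   0.03233
  solve Keq expr → x = -0.003585; check Q = 0.0501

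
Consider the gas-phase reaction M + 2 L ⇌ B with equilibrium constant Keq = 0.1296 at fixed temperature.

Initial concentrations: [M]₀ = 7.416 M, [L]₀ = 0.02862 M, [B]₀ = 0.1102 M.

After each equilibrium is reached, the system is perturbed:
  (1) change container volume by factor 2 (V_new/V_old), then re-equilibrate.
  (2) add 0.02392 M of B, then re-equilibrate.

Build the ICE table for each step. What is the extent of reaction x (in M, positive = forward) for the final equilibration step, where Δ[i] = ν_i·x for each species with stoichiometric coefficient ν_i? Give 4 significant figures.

x = -0.01901 M

Q₀ = 18.14 vs Keq = 0.1296 ⇒ Q>K, reverse
Step 1:
                   M          L          B
  Initial      7.416    0.02862     0.1102
  Change     0.07747     0.1549   -0.07747
  Equil        7.493     0.1836    0.03273
  solve Keq expr → x = -0.07747; check Q = 0.1296
Then change container volume by factor 2 (V_new/V_old).
Step 2:
                   M          L          B
  Initial      3.747    0.09178    0.01636
  Change     0.01023    0.02046   -0.01023
  Equil        3.757     0.1122   0.006134
  solve Keq expr → x = -0.01023; check Q = 0.1296
Then add 0.02392 M of B.
Step 3:
                   M          L          B
  Initial      3.757     0.1122    0.03005
  Change     0.01901    0.03801   -0.01901
  Equil        3.776     0.1503    0.01105
  solve Keq expr → x = -0.01901; check Q = 0.1296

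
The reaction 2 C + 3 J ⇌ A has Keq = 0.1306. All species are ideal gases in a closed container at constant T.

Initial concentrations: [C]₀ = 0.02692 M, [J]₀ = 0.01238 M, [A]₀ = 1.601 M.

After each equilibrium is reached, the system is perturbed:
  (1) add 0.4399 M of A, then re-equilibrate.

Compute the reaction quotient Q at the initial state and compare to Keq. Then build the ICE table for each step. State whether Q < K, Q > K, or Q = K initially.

Q₀ = 1.1643e+09 vs Keq = 0.1306 ⇒ Q>K, reverse
Step 1:
                  C         J         A
  I         0.02692   0.01238     1.601
  C           1.166      1.75   -0.5832
  E           1.193     1.762     1.018
  solve Keq expr → x = -0.5832; check Q = 0.1306
Then add 0.4399 M of A.
Step 2:
                  C         J         A
  I           1.193     1.762     1.458
  C         0.08093    0.1214  -0.04046
  E           1.274     1.884     1.417
  solve Keq expr → x = -0.04046; check Q = 0.1306

Q₀ = 1.1643e+09; Q > K (proceeds reverse)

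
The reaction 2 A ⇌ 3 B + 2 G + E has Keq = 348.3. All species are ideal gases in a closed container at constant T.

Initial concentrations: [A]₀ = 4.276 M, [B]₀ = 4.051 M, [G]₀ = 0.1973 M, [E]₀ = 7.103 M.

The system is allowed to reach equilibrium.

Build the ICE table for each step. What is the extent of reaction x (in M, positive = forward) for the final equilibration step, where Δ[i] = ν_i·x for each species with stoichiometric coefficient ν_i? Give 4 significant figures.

Q₀ = 1.005 vs Keq = 348.3 ⇒ Q<K, forward
Step 1:
                   A          B          G          E
  I            4.276      4.051     0.1973      7.103
  C           -1.231      1.846      1.231     0.6155
  E            3.045      5.897      1.428      7.718
  solve Keq expr → x = 0.6155; check Q = 348.3

x = 0.6155 M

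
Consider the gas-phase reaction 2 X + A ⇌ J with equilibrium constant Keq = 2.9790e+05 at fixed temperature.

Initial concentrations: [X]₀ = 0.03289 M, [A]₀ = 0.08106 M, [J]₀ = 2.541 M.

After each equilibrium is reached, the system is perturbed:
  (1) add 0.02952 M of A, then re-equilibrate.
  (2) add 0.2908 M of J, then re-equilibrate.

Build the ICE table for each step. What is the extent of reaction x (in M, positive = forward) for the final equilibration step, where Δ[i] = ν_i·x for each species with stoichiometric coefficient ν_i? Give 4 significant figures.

Q₀ = 2.8978e+04 vs Keq = 2.9790e+05 ⇒ Q<K, forward
Step 1:
                  X         A         J
  init      0.03289   0.08106     2.541
  Δ        -0.02184  -0.01092   0.01092
  eq        0.01105   0.07014     2.552
  solve Keq expr → x = 0.01092; check Q = 2.9790e+05
Then add 0.02952 M of A.
Step 2:
                  X         A         J
  init      0.01105   0.09966     2.552
  Δ       -0.001738 -8.6891e-04 8.6891e-04
  eq       0.009313   0.09879     2.553
  solve Keq expr → x = 8.6891e-04; check Q = 2.9790e+05
Then add 0.2908 M of J.
Step 3:
                  X         A         J
  init     0.009313   0.09879     2.844
  Δ       5.0324e-04 2.5162e-04 -2.5162e-04
  eq       0.009817   0.09904     2.843
  solve Keq expr → x = -2.5162e-04; check Q = 2.9790e+05

x = -2.5162e-04 M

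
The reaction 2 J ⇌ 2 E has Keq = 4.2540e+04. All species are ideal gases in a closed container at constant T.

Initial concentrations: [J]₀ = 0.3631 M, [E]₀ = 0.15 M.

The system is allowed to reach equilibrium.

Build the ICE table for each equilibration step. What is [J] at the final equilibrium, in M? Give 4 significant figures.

Q₀ = 0.1707 vs Keq = 4.2540e+04 ⇒ Q<K, forward
Step 1:
                    J           E
  init         0.3631        0.15
  Δ           -0.3606      0.3606
  eq         0.002476      0.5106
  solve Keq expr → x = 0.1803; check Q = 4.2540e+04

[J]_eq = 0.002476 M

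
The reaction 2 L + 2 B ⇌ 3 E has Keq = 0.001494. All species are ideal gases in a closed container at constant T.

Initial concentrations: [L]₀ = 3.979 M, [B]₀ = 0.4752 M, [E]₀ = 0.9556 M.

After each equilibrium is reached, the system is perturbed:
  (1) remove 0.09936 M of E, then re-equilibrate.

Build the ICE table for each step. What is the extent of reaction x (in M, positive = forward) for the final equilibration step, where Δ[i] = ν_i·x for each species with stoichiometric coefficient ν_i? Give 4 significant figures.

Q₀ = 0.2441 vs Keq = 0.001494 ⇒ Q>K, reverse
Step 1:
                   L          B          E
  init         3.979     0.4752     0.9556
  Δ           0.4431     0.4431    -0.6646
  eq           4.422     0.9183      0.291
  solve Keq expr → x = -0.2215; check Q = 0.001494
Then remove 0.09936 M of E.
Step 2:
                   L          B          E
  init         4.422     0.9183     0.1916
  Δ          -0.0566    -0.0566    0.08489
  eq           4.365     0.8617     0.2765
  solve Keq expr → x = 0.0283; check Q = 0.001494

x = 0.0283 M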